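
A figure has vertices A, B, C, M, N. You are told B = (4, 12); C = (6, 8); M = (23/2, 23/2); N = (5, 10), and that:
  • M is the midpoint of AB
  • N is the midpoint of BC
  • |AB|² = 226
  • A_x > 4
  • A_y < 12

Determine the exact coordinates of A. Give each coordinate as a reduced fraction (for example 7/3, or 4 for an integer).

A = (19, 11)

1. A_x = 19  [A = 2·M−B = 2·(23/2, 23/2)−(4, 12)]
2. A_y = 11  [A = 2·M−B = 2·(23/2, 23/2)−(4, 12)]
   so A = (19, 11)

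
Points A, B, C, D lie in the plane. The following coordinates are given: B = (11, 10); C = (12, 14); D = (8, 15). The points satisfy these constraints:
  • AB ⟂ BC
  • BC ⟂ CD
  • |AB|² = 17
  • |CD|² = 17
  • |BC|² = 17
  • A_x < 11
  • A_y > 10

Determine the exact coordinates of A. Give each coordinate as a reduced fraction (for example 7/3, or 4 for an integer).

1. A_x = 7  [[AB ⟂ BC ⇒ -1x-4y+51=0] ∩ [|A−(11, 10)|²=17]]
2. A_y = 11  [[AB ⟂ BC ⇒ -1x-4y+51=0] ∩ [|A−(11, 10)|²=17]]
   so A = (7, 11)

A = (7, 11)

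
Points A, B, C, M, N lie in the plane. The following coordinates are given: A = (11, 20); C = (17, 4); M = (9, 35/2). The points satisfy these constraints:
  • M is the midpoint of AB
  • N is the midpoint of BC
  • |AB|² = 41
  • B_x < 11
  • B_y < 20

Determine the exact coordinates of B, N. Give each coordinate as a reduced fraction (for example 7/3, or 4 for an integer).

B = (7, 15)
N = (12, 19/2)

1. B_x = 7  [B = 2·M−A = 2·(9, 35/2)−(11, 20)]
2. B_y = 15  [B = 2·M−A = 2·(9, 35/2)−(11, 20)]
   so B = (7, 15)
3. N_x = 12  [2·N = B+C = (7, 15)+(17, 4)]
4. N_y = 19/2  [2·N = B+C = (7, 15)+(17, 4)]
   so N = (12, 19/2)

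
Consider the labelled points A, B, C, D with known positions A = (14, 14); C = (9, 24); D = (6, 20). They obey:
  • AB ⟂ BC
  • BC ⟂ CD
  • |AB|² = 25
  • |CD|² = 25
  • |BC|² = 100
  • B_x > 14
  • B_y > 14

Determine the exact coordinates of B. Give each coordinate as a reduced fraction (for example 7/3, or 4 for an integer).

B = (17, 18)

1. B_x = 17  [[BC ⟂ CD ⇒ 3x+4y-123=0] ∩ [|B−(14, 14)|²=25]]
2. B_y = 18  [[BC ⟂ CD ⇒ 3x+4y-123=0] ∩ [|B−(14, 14)|²=25]]
   so B = (17, 18)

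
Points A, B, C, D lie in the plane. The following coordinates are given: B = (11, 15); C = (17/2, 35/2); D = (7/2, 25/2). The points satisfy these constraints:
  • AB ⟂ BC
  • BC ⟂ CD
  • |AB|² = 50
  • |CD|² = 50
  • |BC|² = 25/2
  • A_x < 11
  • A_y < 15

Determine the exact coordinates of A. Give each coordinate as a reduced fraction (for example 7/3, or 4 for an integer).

A = (6, 10)

1. A_x = 6  [[AB ⟂ BC ⇒ 5/2x-5/2y+10=0] ∩ [|A−(11, 15)|²=50]]
2. A_y = 10  [[AB ⟂ BC ⇒ 5/2x-5/2y+10=0] ∩ [|A−(11, 15)|²=50]]
   so A = (6, 10)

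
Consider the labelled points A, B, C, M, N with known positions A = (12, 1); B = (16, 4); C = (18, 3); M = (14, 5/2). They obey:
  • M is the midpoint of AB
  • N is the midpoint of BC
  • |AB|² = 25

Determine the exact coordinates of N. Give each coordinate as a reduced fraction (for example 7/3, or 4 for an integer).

N = (17, 7/2)

1. N_x = 17  [2·N = B+C = (16, 4)+(18, 3)]
2. N_y = 7/2  [2·N = B+C = (16, 4)+(18, 3)]
   so N = (17, 7/2)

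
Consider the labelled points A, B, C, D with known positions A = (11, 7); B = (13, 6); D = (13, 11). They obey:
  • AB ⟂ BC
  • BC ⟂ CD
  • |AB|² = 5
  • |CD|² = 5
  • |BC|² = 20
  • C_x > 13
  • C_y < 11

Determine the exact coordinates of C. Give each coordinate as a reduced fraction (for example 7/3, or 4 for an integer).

C = (15, 10)

1. C_x = 15  [[AB ⟂ BC ⇒ 2x-1y-20=0] ∩ [|C−(13, 11)|²=5]]
2. C_y = 10  [[AB ⟂ BC ⇒ 2x-1y-20=0] ∩ [|C−(13, 11)|²=5]]
   so C = (15, 10)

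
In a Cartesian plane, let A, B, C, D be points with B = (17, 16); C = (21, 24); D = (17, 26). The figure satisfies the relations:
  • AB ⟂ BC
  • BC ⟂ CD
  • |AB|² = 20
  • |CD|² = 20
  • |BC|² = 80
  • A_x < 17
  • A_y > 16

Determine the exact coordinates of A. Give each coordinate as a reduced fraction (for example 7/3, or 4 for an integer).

A = (13, 18)

1. A_x = 13  [[AB ⟂ BC ⇒ -4x-8y+196=0] ∩ [|A−(17, 16)|²=20]]
2. A_y = 18  [[AB ⟂ BC ⇒ -4x-8y+196=0] ∩ [|A−(17, 16)|²=20]]
   so A = (13, 18)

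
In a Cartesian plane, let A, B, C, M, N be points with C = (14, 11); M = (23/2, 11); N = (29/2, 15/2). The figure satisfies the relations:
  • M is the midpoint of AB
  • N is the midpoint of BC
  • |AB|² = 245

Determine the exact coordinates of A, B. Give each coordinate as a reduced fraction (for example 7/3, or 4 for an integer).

1. B_x = 15  [B = 2·N−C = 2·(29/2, 15/2)−(14, 11)]
2. B_y = 4  [B = 2·N−C = 2·(29/2, 15/2)−(14, 11)]
   so B = (15, 4)
3. A_x = 8  [A = 2·M−B = 2·(23/2, 11)−(15, 4)]
4. A_y = 18  [A = 2·M−B = 2·(23/2, 11)−(15, 4)]
   so A = (8, 18)

A = (8, 18)
B = (15, 4)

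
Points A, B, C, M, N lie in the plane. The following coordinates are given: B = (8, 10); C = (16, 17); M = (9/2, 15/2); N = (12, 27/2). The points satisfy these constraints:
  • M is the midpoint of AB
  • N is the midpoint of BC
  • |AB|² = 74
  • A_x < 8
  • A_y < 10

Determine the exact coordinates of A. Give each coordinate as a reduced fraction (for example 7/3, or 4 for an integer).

A = (1, 5)

1. A_x = 1  [A = 2·M−B = 2·(9/2, 15/2)−(8, 10)]
2. A_y = 5  [A = 2·M−B = 2·(9/2, 15/2)−(8, 10)]
   so A = (1, 5)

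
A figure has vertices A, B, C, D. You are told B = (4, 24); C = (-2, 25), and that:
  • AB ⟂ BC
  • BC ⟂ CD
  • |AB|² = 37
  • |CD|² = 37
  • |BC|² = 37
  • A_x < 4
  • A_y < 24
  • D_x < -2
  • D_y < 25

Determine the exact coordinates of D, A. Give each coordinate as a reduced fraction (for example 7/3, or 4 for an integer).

D = (-3, 19)
A = (3, 18)

1. D_x = -3  [[BC ⟂ CD ⇒ -6x+1y-37=0] ∩ [|D−(-2, 25)|²=37]]
2. D_y = 19  [[BC ⟂ CD ⇒ -6x+1y-37=0] ∩ [|D−(-2, 25)|²=37]]
   so D = (-3, 19)
3. A_x = 3  [[AB ⟂ BC ⇒ 6x-1y=0] ∩ [|A−(4, 24)|²=37]]
4. A_y = 18  [[AB ⟂ BC ⇒ 6x-1y=0] ∩ [|A−(4, 24)|²=37]]
   so A = (3, 18)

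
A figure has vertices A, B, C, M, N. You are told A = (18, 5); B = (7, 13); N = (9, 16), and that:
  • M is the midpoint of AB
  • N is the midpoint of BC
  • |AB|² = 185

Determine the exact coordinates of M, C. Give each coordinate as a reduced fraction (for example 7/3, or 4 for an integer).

1. M_x = 25/2  [2·M = A+B = (18, 5)+(7, 13)]
2. M_y = 9  [2·M = A+B = (18, 5)+(7, 13)]
   so M = (25/2, 9)
3. C_x = 11  [C = 2·N−B = 2·(9, 16)−(7, 13)]
4. C_y = 19  [C = 2·N−B = 2·(9, 16)−(7, 13)]
   so C = (11, 19)

M = (25/2, 9)
C = (11, 19)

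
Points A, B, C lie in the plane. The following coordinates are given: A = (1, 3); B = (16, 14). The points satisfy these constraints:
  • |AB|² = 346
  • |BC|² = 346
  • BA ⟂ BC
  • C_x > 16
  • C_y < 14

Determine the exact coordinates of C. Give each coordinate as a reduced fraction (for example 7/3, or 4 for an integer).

1. C_x = 27  [[BA ⟂ BC ⇒ -15x-11y+394=0] ∩ [|C−(16, 14)|²=346]]
2. C_y = -1  [[BA ⟂ BC ⇒ -15x-11y+394=0] ∩ [|C−(16, 14)|²=346]]
   so C = (27, -1)

C = (27, -1)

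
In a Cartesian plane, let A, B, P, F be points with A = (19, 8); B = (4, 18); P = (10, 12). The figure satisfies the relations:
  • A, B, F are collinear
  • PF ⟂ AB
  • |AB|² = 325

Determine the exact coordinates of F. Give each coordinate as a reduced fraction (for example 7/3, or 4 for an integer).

1. F_x = 142/13  [[A, B, F are collinear ⇒ -10x-15y+310=0] ∩ [PF ⟂ AB ⇒ -15x+10y+30=0]]
2. F_y = 174/13  [[A, B, F are collinear ⇒ -10x-15y+310=0] ∩ [PF ⟂ AB ⇒ -15x+10y+30=0]]
   so F = (142/13, 174/13)

F = (142/13, 174/13)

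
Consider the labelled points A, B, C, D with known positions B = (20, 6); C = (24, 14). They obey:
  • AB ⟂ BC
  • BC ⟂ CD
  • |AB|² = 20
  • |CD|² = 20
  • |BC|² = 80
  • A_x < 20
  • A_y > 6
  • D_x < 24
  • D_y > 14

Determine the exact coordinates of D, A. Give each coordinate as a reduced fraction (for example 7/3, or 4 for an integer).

D = (20, 16)
A = (16, 8)

1. D_x = 20  [[BC ⟂ CD ⇒ 4x+8y-208=0] ∩ [|D−(24, 14)|²=20]]
2. D_y = 16  [[BC ⟂ CD ⇒ 4x+8y-208=0] ∩ [|D−(24, 14)|²=20]]
   so D = (20, 16)
3. A_x = 16  [[AB ⟂ BC ⇒ -4x-8y+128=0] ∩ [|A−(20, 6)|²=20]]
4. A_y = 8  [[AB ⟂ BC ⇒ -4x-8y+128=0] ∩ [|A−(20, 6)|²=20]]
   so A = (16, 8)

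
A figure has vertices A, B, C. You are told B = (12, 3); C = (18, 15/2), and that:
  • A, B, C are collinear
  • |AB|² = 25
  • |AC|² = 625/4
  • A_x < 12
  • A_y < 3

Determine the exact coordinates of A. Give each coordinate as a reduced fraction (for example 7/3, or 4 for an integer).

1. A_x = 8  [[A, B, C are collinear ⇒ -9/2x+6y+36=0] ∩ [|A−(12, 3)|²=25]]
2. A_y = 0  [[A, B, C are collinear ⇒ -9/2x+6y+36=0] ∩ [|A−(12, 3)|²=25]]
   so A = (8, 0)

A = (8, 0)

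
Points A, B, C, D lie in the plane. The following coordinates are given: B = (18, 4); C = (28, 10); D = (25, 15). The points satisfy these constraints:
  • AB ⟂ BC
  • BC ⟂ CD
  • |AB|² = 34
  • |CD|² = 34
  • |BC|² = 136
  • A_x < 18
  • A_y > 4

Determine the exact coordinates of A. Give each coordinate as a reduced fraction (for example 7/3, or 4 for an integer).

A = (15, 9)

1. A_x = 15  [[AB ⟂ BC ⇒ -10x-6y+204=0] ∩ [|A−(18, 4)|²=34]]
2. A_y = 9  [[AB ⟂ BC ⇒ -10x-6y+204=0] ∩ [|A−(18, 4)|²=34]]
   so A = (15, 9)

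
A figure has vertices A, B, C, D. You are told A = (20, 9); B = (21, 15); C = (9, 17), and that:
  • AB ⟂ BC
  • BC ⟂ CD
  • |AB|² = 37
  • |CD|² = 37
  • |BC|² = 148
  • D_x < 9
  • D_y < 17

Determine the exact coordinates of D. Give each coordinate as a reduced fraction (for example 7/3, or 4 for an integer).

1. D_x = 8  [[BC ⟂ CD ⇒ -12x+2y+74=0] ∩ [|D−(9, 17)|²=37]]
2. D_y = 11  [[BC ⟂ CD ⇒ -12x+2y+74=0] ∩ [|D−(9, 17)|²=37]]
   so D = (8, 11)

D = (8, 11)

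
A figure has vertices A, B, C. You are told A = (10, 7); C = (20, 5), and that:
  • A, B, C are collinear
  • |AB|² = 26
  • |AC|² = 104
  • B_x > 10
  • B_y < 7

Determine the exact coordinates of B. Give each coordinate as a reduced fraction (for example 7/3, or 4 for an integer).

B = (15, 6)

1. B_x = 15  [[A, B, C are collinear ⇒ -2x-10y+90=0] ∩ [|B−(10, 7)|²=26]]
2. B_y = 6  [[A, B, C are collinear ⇒ -2x-10y+90=0] ∩ [|B−(10, 7)|²=26]]
   so B = (15, 6)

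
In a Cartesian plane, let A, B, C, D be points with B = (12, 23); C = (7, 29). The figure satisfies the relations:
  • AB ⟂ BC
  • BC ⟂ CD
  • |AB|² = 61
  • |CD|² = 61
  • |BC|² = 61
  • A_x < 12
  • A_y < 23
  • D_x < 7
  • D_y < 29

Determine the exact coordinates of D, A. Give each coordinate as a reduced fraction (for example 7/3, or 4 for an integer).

D = (1, 24)
A = (6, 18)

1. D_x = 1  [[BC ⟂ CD ⇒ -5x+6y-139=0] ∩ [|D−(7, 29)|²=61]]
2. D_y = 24  [[BC ⟂ CD ⇒ -5x+6y-139=0] ∩ [|D−(7, 29)|²=61]]
   so D = (1, 24)
3. A_x = 6  [[AB ⟂ BC ⇒ 5x-6y+78=0] ∩ [|A−(12, 23)|²=61]]
4. A_y = 18  [[AB ⟂ BC ⇒ 5x-6y+78=0] ∩ [|A−(12, 23)|²=61]]
   so A = (6, 18)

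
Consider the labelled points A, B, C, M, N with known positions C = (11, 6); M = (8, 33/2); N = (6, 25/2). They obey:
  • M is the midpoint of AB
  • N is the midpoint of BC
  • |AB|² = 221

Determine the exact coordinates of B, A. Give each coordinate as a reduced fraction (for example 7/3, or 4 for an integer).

1. B_x = 1  [B = 2·N−C = 2·(6, 25/2)−(11, 6)]
2. B_y = 19  [B = 2·N−C = 2·(6, 25/2)−(11, 6)]
   so B = (1, 19)
3. A_x = 15  [A = 2·M−B = 2·(8, 33/2)−(1, 19)]
4. A_y = 14  [A = 2·M−B = 2·(8, 33/2)−(1, 19)]
   so A = (15, 14)

B = (1, 19)
A = (15, 14)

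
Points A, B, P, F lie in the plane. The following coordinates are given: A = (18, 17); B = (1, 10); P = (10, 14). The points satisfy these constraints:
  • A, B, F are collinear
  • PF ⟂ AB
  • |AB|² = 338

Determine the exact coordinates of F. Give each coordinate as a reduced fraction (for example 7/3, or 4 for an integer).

1. F_x = 3415/338  [[A, B, F are collinear ⇒ 7x-17y+163=0] ∩ [PF ⟂ AB ⇒ -17x-7y+268=0]]
2. F_y = 4647/338  [[A, B, F are collinear ⇒ 7x-17y+163=0] ∩ [PF ⟂ AB ⇒ -17x-7y+268=0]]
   so F = (3415/338, 4647/338)

F = (3415/338, 4647/338)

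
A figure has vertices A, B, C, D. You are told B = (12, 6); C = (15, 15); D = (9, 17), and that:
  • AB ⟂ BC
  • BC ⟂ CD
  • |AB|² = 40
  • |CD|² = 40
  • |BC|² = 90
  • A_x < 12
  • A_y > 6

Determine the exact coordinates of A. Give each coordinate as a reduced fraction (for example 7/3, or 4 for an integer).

A = (6, 8)

1. A_x = 6  [[AB ⟂ BC ⇒ -3x-9y+90=0] ∩ [|A−(12, 6)|²=40]]
2. A_y = 8  [[AB ⟂ BC ⇒ -3x-9y+90=0] ∩ [|A−(12, 6)|²=40]]
   so A = (6, 8)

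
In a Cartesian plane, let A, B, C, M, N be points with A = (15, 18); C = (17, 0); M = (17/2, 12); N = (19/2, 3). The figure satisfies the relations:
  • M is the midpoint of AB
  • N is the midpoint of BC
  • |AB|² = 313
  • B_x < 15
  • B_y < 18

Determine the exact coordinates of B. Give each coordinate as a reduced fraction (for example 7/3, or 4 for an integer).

B = (2, 6)

1. B_x = 2  [B = 2·M−A = 2·(17/2, 12)−(15, 18)]
2. B_y = 6  [B = 2·M−A = 2·(17/2, 12)−(15, 18)]
   so B = (2, 6)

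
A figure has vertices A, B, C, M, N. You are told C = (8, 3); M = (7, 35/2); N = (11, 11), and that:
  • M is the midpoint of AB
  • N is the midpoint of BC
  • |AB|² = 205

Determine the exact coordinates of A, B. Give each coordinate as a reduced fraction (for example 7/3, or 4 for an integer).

1. B_x = 14  [B = 2·N−C = 2·(11, 11)−(8, 3)]
2. B_y = 19  [B = 2·N−C = 2·(11, 11)−(8, 3)]
   so B = (14, 19)
3. A_x = 0  [A = 2·M−B = 2·(7, 35/2)−(14, 19)]
4. A_y = 16  [A = 2·M−B = 2·(7, 35/2)−(14, 19)]
   so A = (0, 16)

A = (0, 16)
B = (14, 19)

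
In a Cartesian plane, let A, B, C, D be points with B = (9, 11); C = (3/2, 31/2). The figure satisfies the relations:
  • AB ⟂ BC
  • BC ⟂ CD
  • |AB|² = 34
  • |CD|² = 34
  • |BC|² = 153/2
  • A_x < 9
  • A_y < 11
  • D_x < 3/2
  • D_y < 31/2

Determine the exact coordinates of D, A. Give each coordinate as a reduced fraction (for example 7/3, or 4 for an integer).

D = (-3/2, 21/2)
A = (6, 6)

1. D_x = -3/2  [[BC ⟂ CD ⇒ -15/2x+9/2y-117/2=0] ∩ [|D−(3/2, 31/2)|²=34]]
2. D_y = 21/2  [[BC ⟂ CD ⇒ -15/2x+9/2y-117/2=0] ∩ [|D−(3/2, 31/2)|²=34]]
   so D = (-3/2, 21/2)
3. A_x = 6  [[AB ⟂ BC ⇒ 15/2x-9/2y-18=0] ∩ [|A−(9, 11)|²=34]]
4. A_y = 6  [[AB ⟂ BC ⇒ 15/2x-9/2y-18=0] ∩ [|A−(9, 11)|²=34]]
   so A = (6, 6)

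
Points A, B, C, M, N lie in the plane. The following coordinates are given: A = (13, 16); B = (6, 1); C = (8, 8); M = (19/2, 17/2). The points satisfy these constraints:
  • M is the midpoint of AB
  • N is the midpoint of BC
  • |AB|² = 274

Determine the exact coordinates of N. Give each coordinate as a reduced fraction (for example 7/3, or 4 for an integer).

1. N_x = 7  [2·N = B+C = (6, 1)+(8, 8)]
2. N_y = 9/2  [2·N = B+C = (6, 1)+(8, 8)]
   so N = (7, 9/2)

N = (7, 9/2)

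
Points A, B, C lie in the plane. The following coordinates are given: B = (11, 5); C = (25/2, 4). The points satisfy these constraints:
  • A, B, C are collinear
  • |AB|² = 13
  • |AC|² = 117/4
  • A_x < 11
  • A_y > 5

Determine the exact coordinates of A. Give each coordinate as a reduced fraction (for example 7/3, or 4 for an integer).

1. A_x = 8  [[A, B, C are collinear ⇒ 1x+3/2y-37/2=0] ∩ [|A−(11, 5)|²=13]]
2. A_y = 7  [[A, B, C are collinear ⇒ 1x+3/2y-37/2=0] ∩ [|A−(11, 5)|²=13]]
   so A = (8, 7)

A = (8, 7)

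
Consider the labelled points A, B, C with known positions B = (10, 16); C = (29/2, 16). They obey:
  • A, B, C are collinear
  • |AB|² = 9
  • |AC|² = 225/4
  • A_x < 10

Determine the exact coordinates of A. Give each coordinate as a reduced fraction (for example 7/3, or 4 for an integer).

1. A_x = 7  [[A, B, C are collinear ⇒ 9/2y-72=0] ∩ [|A−(10, 16)|²=9]]
2. A_y = 16  [[A, B, C are collinear ⇒ 9/2y-72=0] ∩ [|A−(10, 16)|²=9]]
   so A = (7, 16)

A = (7, 16)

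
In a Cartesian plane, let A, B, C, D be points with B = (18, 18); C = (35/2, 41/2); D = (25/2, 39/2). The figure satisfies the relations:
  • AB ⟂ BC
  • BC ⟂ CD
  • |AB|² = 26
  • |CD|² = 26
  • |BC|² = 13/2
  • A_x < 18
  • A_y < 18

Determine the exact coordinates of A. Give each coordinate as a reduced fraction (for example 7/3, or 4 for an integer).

1. A_x = 13  [[AB ⟂ BC ⇒ 1/2x-5/2y+36=0] ∩ [|A−(18, 18)|²=26]]
2. A_y = 17  [[AB ⟂ BC ⇒ 1/2x-5/2y+36=0] ∩ [|A−(18, 18)|²=26]]
   so A = (13, 17)

A = (13, 17)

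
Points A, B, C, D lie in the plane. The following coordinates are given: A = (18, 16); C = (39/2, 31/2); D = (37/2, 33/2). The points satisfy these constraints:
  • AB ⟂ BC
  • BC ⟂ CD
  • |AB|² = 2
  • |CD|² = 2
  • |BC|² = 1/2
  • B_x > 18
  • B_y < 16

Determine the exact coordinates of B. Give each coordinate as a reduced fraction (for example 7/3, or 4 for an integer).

B = (19, 15)

1. B_x = 19  [[BC ⟂ CD ⇒ 1x-1y-4=0] ∩ [|B−(18, 16)|²=2]]
2. B_y = 15  [[BC ⟂ CD ⇒ 1x-1y-4=0] ∩ [|B−(18, 16)|²=2]]
   so B = (19, 15)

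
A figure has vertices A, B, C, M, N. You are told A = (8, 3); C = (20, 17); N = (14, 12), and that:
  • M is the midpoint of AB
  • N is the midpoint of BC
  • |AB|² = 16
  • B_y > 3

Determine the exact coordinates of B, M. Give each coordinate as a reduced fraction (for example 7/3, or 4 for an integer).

1. B_x = 8  [B = 2·N−C = 2·(14, 12)−(20, 17)]
2. B_y = 7  [B = 2·N−C = 2·(14, 12)−(20, 17)]
   so B = (8, 7)
3. M_x = 8  [2·M = A+B = (8, 3)+(8, 7)]
4. M_y = 5  [2·M = A+B = (8, 3)+(8, 7)]
   so M = (8, 5)

B = (8, 7)
M = (8, 5)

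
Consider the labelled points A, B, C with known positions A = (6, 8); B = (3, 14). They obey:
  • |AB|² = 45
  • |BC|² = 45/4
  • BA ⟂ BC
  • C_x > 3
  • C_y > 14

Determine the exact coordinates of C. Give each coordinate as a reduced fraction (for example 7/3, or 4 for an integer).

C = (6, 31/2)

1. C_x = 6  [[BA ⟂ BC ⇒ 3x-6y+75=0] ∩ [|C−(3, 14)|²=45/4]]
2. C_y = 31/2  [[BA ⟂ BC ⇒ 3x-6y+75=0] ∩ [|C−(3, 14)|²=45/4]]
   so C = (6, 31/2)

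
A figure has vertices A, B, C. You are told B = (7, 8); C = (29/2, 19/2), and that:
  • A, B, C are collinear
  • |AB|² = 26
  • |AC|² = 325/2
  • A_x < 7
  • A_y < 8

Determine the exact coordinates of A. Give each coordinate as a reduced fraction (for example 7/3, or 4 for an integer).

A = (2, 7)

1. A_x = 2  [[A, B, C are collinear ⇒ -3/2x+15/2y-99/2=0] ∩ [|A−(7, 8)|²=26]]
2. A_y = 7  [[A, B, C are collinear ⇒ -3/2x+15/2y-99/2=0] ∩ [|A−(7, 8)|²=26]]
   so A = (2, 7)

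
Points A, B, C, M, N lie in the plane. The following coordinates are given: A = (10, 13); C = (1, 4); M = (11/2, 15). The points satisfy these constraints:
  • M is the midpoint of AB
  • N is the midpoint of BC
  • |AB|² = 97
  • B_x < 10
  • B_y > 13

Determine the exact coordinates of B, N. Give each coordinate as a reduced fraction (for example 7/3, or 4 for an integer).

1. B_x = 1  [B = 2·M−A = 2·(11/2, 15)−(10, 13)]
2. B_y = 17  [B = 2·M−A = 2·(11/2, 15)−(10, 13)]
   so B = (1, 17)
3. N_x = 1  [2·N = B+C = (1, 17)+(1, 4)]
4. N_y = 21/2  [2·N = B+C = (1, 17)+(1, 4)]
   so N = (1, 21/2)

B = (1, 17)
N = (1, 21/2)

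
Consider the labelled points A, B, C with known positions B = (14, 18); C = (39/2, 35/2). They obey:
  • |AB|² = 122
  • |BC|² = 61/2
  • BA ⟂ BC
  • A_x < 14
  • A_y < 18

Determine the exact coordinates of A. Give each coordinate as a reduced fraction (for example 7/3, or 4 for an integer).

A = (13, 7)

1. A_x = 13  [[BA ⟂ BC ⇒ 11/2x-1/2y-68=0] ∩ [|A−(14, 18)|²=122]]
2. A_y = 7  [[BA ⟂ BC ⇒ 11/2x-1/2y-68=0] ∩ [|A−(14, 18)|²=122]]
   so A = (13, 7)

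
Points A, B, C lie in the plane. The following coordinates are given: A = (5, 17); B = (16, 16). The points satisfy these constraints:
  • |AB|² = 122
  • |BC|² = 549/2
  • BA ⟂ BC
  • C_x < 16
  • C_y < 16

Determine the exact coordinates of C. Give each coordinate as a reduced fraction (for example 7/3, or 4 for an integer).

C = (29/2, -1/2)

1. C_x = 29/2  [[BA ⟂ BC ⇒ -11x+1y+160=0] ∩ [|C−(16, 16)|²=549/2]]
2. C_y = -1/2  [[BA ⟂ BC ⇒ -11x+1y+160=0] ∩ [|C−(16, 16)|²=549/2]]
   so C = (29/2, -1/2)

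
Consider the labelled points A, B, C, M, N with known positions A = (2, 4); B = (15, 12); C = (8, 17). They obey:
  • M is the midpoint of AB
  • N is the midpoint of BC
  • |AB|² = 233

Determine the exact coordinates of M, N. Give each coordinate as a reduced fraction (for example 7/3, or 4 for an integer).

1. M_x = 17/2  [2·M = A+B = (2, 4)+(15, 12)]
2. M_y = 8  [2·M = A+B = (2, 4)+(15, 12)]
   so M = (17/2, 8)
3. N_x = 23/2  [2·N = B+C = (15, 12)+(8, 17)]
4. N_y = 29/2  [2·N = B+C = (15, 12)+(8, 17)]
   so N = (23/2, 29/2)

M = (17/2, 8)
N = (23/2, 29/2)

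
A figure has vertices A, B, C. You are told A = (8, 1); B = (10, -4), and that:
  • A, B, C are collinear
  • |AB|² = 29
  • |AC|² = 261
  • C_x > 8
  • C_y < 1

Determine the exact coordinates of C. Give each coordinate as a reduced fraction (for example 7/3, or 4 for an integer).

C = (14, -14)

1. C_x = 14  [[A, B, C are collinear ⇒ 5x+2y-42=0] ∩ [|C−(8, 1)|²=261]]
2. C_y = -14  [[A, B, C are collinear ⇒ 5x+2y-42=0] ∩ [|C−(8, 1)|²=261]]
   so C = (14, -14)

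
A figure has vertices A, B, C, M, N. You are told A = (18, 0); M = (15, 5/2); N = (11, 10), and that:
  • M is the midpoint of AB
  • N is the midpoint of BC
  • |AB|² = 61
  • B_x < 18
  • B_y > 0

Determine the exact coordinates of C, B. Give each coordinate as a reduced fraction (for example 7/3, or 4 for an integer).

1. B_x = 12  [B = 2·M−A = 2·(15, 5/2)−(18, 0)]
2. B_y = 5  [B = 2·M−A = 2·(15, 5/2)−(18, 0)]
   so B = (12, 5)
3. C_x = 10  [C = 2·N−B = 2·(11, 10)−(12, 5)]
4. C_y = 15  [C = 2·N−B = 2·(11, 10)−(12, 5)]
   so C = (10, 15)

C = (10, 15)
B = (12, 5)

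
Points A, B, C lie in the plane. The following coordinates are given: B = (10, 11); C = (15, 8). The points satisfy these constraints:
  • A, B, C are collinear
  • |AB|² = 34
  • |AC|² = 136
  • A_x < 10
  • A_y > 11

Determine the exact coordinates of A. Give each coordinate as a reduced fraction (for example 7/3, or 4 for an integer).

1. A_x = 5  [[A, B, C are collinear ⇒ 3x+5y-85=0] ∩ [|A−(10, 11)|²=34]]
2. A_y = 14  [[A, B, C are collinear ⇒ 3x+5y-85=0] ∩ [|A−(10, 11)|²=34]]
   so A = (5, 14)

A = (5, 14)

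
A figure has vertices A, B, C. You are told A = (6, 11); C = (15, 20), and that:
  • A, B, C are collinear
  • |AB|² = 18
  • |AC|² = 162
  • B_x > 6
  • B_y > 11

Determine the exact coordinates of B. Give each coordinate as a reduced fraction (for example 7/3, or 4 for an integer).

1. B_x = 9  [[A, B, C are collinear ⇒ 9x-9y+45=0] ∩ [|B−(6, 11)|²=18]]
2. B_y = 14  [[A, B, C are collinear ⇒ 9x-9y+45=0] ∩ [|B−(6, 11)|²=18]]
   so B = (9, 14)

B = (9, 14)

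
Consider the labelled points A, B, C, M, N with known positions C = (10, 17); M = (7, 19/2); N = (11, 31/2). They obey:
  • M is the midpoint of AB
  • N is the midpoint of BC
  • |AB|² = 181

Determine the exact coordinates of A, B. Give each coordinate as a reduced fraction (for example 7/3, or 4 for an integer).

1. B_x = 12  [B = 2·N−C = 2·(11, 31/2)−(10, 17)]
2. B_y = 14  [B = 2·N−C = 2·(11, 31/2)−(10, 17)]
   so B = (12, 14)
3. A_x = 2  [A = 2·M−B = 2·(7, 19/2)−(12, 14)]
4. A_y = 5  [A = 2·M−B = 2·(7, 19/2)−(12, 14)]
   so A = (2, 5)

A = (2, 5)
B = (12, 14)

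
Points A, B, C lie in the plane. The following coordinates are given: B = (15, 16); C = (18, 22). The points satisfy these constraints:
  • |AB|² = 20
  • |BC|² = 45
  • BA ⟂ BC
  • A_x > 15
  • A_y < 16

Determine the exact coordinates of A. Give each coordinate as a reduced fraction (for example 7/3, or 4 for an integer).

1. A_x = 19  [[BA ⟂ BC ⇒ 3x+6y-141=0] ∩ [|A−(15, 16)|²=20]]
2. A_y = 14  [[BA ⟂ BC ⇒ 3x+6y-141=0] ∩ [|A−(15, 16)|²=20]]
   so A = (19, 14)

A = (19, 14)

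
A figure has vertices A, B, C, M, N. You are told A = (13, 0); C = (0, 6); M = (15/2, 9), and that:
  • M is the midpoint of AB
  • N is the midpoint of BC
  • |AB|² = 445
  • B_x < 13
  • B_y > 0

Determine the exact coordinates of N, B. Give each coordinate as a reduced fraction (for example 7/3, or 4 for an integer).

1. B_x = 2  [B = 2·M−A = 2·(15/2, 9)−(13, 0)]
2. B_y = 18  [B = 2·M−A = 2·(15/2, 9)−(13, 0)]
   so B = (2, 18)
3. N_x = 1  [2·N = B+C = (2, 18)+(0, 6)]
4. N_y = 12  [2·N = B+C = (2, 18)+(0, 6)]
   so N = (1, 12)

N = (1, 12)
B = (2, 18)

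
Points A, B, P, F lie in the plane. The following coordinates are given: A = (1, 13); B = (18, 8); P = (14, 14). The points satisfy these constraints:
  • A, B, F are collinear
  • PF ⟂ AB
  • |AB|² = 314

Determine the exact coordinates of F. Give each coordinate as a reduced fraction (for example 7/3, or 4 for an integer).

1. F_x = 1993/157  [[A, B, F are collinear ⇒ 5x+17y-226=0] ∩ [PF ⟂ AB ⇒ 17x-5y-168=0]]
2. F_y = 1501/157  [[A, B, F are collinear ⇒ 5x+17y-226=0] ∩ [PF ⟂ AB ⇒ 17x-5y-168=0]]
   so F = (1993/157, 1501/157)

F = (1993/157, 1501/157)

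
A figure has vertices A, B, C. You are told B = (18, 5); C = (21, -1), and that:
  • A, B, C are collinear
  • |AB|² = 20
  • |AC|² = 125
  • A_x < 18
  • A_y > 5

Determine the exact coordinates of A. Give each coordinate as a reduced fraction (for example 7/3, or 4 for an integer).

1. A_x = 16  [[A, B, C are collinear ⇒ 6x+3y-123=0] ∩ [|A−(18, 5)|²=20]]
2. A_y = 9  [[A, B, C are collinear ⇒ 6x+3y-123=0] ∩ [|A−(18, 5)|²=20]]
   so A = (16, 9)

A = (16, 9)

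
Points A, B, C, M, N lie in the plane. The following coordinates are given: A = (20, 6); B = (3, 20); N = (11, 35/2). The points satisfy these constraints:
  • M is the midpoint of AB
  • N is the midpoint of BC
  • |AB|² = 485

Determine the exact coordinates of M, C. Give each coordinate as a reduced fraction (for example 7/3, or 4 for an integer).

M = (23/2, 13)
C = (19, 15)

1. M_x = 23/2  [2·M = A+B = (20, 6)+(3, 20)]
2. M_y = 13  [2·M = A+B = (20, 6)+(3, 20)]
   so M = (23/2, 13)
3. C_x = 19  [C = 2·N−B = 2·(11, 35/2)−(3, 20)]
4. C_y = 15  [C = 2·N−B = 2·(11, 35/2)−(3, 20)]
   so C = (19, 15)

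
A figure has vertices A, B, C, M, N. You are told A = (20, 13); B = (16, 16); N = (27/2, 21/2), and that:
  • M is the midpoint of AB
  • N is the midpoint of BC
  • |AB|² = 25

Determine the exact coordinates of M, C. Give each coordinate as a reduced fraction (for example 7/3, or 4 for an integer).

M = (18, 29/2)
C = (11, 5)

1. M_x = 18  [2·M = A+B = (20, 13)+(16, 16)]
2. M_y = 29/2  [2·M = A+B = (20, 13)+(16, 16)]
   so M = (18, 29/2)
3. C_x = 11  [C = 2·N−B = 2·(27/2, 21/2)−(16, 16)]
4. C_y = 5  [C = 2·N−B = 2·(27/2, 21/2)−(16, 16)]
   so C = (11, 5)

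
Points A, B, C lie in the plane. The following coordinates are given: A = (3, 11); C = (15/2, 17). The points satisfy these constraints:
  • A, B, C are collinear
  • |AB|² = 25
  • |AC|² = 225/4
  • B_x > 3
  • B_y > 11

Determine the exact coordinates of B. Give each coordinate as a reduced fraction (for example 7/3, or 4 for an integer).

1. B_x = 6  [[A, B, C are collinear ⇒ 6x-9/2y+63/2=0] ∩ [|B−(3, 11)|²=25]]
2. B_y = 15  [[A, B, C are collinear ⇒ 6x-9/2y+63/2=0] ∩ [|B−(3, 11)|²=25]]
   so B = (6, 15)

B = (6, 15)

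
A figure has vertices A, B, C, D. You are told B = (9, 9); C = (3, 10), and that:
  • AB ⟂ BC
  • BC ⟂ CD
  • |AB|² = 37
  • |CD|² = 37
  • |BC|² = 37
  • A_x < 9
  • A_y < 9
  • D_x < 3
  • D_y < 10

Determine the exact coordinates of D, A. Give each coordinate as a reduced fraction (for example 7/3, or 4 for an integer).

1. D_x = 2  [[BC ⟂ CD ⇒ -6x+1y+8=0] ∩ [|D−(3, 10)|²=37]]
2. D_y = 4  [[BC ⟂ CD ⇒ -6x+1y+8=0] ∩ [|D−(3, 10)|²=37]]
   so D = (2, 4)
3. A_x = 8  [[AB ⟂ BC ⇒ 6x-1y-45=0] ∩ [|A−(9, 9)|²=37]]
4. A_y = 3  [[AB ⟂ BC ⇒ 6x-1y-45=0] ∩ [|A−(9, 9)|²=37]]
   so A = (8, 3)

D = (2, 4)
A = (8, 3)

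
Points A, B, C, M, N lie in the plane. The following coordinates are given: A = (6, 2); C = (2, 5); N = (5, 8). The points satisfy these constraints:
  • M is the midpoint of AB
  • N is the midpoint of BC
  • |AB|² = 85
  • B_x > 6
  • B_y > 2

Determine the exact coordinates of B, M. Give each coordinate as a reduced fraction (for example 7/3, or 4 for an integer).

B = (8, 11)
M = (7, 13/2)

1. B_x = 8  [B = 2·N−C = 2·(5, 8)−(2, 5)]
2. B_y = 11  [B = 2·N−C = 2·(5, 8)−(2, 5)]
   so B = (8, 11)
3. M_x = 7  [2·M = A+B = (6, 2)+(8, 11)]
4. M_y = 13/2  [2·M = A+B = (6, 2)+(8, 11)]
   so M = (7, 13/2)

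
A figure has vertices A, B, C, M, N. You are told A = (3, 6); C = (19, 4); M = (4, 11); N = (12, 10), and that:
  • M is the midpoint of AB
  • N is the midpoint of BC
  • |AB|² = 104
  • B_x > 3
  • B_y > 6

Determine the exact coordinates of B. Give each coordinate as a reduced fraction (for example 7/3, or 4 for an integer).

B = (5, 16)

1. B_x = 5  [B = 2·M−A = 2·(4, 11)−(3, 6)]
2. B_y = 16  [B = 2·M−A = 2·(4, 11)−(3, 6)]
   so B = (5, 16)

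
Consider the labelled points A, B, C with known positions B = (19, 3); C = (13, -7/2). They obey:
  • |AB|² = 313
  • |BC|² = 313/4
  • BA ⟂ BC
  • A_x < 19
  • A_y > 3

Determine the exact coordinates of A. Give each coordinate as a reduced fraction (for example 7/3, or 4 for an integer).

1. A_x = 6  [[BA ⟂ BC ⇒ -6x-13/2y+267/2=0] ∩ [|A−(19, 3)|²=313]]
2. A_y = 15  [[BA ⟂ BC ⇒ -6x-13/2y+267/2=0] ∩ [|A−(19, 3)|²=313]]
   so A = (6, 15)

A = (6, 15)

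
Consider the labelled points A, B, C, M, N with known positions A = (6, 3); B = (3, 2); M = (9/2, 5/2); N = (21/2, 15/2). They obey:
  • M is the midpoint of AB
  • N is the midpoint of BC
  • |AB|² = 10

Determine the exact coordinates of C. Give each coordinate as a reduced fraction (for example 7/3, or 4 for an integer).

C = (18, 13)

1. C_x = 18  [C = 2·N−B = 2·(21/2, 15/2)−(3, 2)]
2. C_y = 13  [C = 2·N−B = 2·(21/2, 15/2)−(3, 2)]
   so C = (18, 13)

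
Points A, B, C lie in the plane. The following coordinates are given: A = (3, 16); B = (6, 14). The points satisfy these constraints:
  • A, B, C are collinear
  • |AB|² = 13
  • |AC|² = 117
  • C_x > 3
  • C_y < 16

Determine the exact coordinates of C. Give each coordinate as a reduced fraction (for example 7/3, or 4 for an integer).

C = (12, 10)

1. C_x = 12  [[A, B, C are collinear ⇒ 2x+3y-54=0] ∩ [|C−(3, 16)|²=117]]
2. C_y = 10  [[A, B, C are collinear ⇒ 2x+3y-54=0] ∩ [|C−(3, 16)|²=117]]
   so C = (12, 10)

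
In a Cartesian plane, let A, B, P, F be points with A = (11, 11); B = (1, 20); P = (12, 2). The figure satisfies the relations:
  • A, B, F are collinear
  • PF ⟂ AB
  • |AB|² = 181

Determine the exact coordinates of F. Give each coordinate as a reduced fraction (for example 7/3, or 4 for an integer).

1. F_x = 2901/181  [[A, B, F are collinear ⇒ -9x-10y+209=0] ∩ [PF ⟂ AB ⇒ -10x+9y+102=0]]
2. F_y = 1172/181  [[A, B, F are collinear ⇒ -9x-10y+209=0] ∩ [PF ⟂ AB ⇒ -10x+9y+102=0]]
   so F = (2901/181, 1172/181)

F = (2901/181, 1172/181)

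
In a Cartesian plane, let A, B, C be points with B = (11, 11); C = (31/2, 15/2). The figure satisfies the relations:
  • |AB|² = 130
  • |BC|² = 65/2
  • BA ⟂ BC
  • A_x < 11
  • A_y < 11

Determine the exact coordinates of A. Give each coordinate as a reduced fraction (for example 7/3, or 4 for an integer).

A = (4, 2)

1. A_x = 4  [[BA ⟂ BC ⇒ 9/2x-7/2y-11=0] ∩ [|A−(11, 11)|²=130]]
2. A_y = 2  [[BA ⟂ BC ⇒ 9/2x-7/2y-11=0] ∩ [|A−(11, 11)|²=130]]
   so A = (4, 2)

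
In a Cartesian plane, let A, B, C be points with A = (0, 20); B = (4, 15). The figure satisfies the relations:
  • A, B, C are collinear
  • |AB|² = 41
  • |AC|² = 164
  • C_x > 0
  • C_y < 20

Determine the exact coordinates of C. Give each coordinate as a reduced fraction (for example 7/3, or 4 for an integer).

C = (8, 10)

1. C_x = 8  [[A, B, C are collinear ⇒ 5x+4y-80=0] ∩ [|C−(0, 20)|²=164]]
2. C_y = 10  [[A, B, C are collinear ⇒ 5x+4y-80=0] ∩ [|C−(0, 20)|²=164]]
   so C = (8, 10)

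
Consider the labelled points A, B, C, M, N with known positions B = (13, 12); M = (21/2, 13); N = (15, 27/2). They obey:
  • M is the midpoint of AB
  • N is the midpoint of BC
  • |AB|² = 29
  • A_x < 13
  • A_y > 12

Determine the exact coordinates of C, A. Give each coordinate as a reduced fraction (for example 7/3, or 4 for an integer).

1. A_x = 8  [A = 2·M−B = 2·(21/2, 13)−(13, 12)]
2. A_y = 14  [A = 2·M−B = 2·(21/2, 13)−(13, 12)]
   so A = (8, 14)
3. C_x = 17  [C = 2·N−B = 2·(15, 27/2)−(13, 12)]
4. C_y = 15  [C = 2·N−B = 2·(15, 27/2)−(13, 12)]
   so C = (17, 15)

C = (17, 15)
A = (8, 14)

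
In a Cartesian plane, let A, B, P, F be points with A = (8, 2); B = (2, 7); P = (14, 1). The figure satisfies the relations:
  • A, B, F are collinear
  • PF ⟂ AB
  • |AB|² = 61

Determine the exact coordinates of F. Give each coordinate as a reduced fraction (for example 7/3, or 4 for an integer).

F = (734/61, -83/61)

1. F_x = 734/61  [[A, B, F are collinear ⇒ -5x-6y+52=0] ∩ [PF ⟂ AB ⇒ -6x+5y+79=0]]
2. F_y = -83/61  [[A, B, F are collinear ⇒ -5x-6y+52=0] ∩ [PF ⟂ AB ⇒ -6x+5y+79=0]]
   so F = (734/61, -83/61)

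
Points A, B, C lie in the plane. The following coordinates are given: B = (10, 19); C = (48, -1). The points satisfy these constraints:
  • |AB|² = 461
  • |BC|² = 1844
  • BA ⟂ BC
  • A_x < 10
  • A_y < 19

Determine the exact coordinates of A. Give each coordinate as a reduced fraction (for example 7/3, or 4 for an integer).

A = (0, 0)

1. A_x = 0  [[BA ⟂ BC ⇒ 38x-20y=0] ∩ [|A−(10, 19)|²=461]]
2. A_y = 0  [[BA ⟂ BC ⇒ 38x-20y=0] ∩ [|A−(10, 19)|²=461]]
   so A = (0, 0)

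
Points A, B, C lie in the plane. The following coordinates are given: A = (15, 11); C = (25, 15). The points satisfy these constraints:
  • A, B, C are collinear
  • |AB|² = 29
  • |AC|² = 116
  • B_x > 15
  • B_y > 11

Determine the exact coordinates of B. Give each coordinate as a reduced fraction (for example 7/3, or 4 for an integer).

B = (20, 13)

1. B_x = 20  [[A, B, C are collinear ⇒ 4x-10y+50=0] ∩ [|B−(15, 11)|²=29]]
2. B_y = 13  [[A, B, C are collinear ⇒ 4x-10y+50=0] ∩ [|B−(15, 11)|²=29]]
   so B = (20, 13)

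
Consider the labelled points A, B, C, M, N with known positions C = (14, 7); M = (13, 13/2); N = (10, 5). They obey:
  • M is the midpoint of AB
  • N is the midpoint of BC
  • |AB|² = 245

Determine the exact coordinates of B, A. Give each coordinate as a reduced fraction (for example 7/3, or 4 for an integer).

B = (6, 3)
A = (20, 10)

1. B_x = 6  [B = 2·N−C = 2·(10, 5)−(14, 7)]
2. B_y = 3  [B = 2·N−C = 2·(10, 5)−(14, 7)]
   so B = (6, 3)
3. A_x = 20  [A = 2·M−B = 2·(13, 13/2)−(6, 3)]
4. A_y = 10  [A = 2·M−B = 2·(13, 13/2)−(6, 3)]
   so A = (20, 10)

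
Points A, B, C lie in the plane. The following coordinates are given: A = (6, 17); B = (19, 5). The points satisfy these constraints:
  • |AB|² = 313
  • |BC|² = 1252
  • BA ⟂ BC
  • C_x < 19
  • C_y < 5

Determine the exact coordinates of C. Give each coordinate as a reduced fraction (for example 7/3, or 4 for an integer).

1. C_x = -5  [[BA ⟂ BC ⇒ -13x+12y+187=0] ∩ [|C−(19, 5)|²=1252]]
2. C_y = -21  [[BA ⟂ BC ⇒ -13x+12y+187=0] ∩ [|C−(19, 5)|²=1252]]
   so C = (-5, -21)

C = (-5, -21)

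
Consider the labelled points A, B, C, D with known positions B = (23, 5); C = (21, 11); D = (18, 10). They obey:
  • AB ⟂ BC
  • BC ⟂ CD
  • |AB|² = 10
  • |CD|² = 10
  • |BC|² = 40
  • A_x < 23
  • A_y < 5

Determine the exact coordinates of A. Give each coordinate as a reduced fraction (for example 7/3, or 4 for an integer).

A = (20, 4)

1. A_x = 20  [[AB ⟂ BC ⇒ 2x-6y-16=0] ∩ [|A−(23, 5)|²=10]]
2. A_y = 4  [[AB ⟂ BC ⇒ 2x-6y-16=0] ∩ [|A−(23, 5)|²=10]]
   so A = (20, 4)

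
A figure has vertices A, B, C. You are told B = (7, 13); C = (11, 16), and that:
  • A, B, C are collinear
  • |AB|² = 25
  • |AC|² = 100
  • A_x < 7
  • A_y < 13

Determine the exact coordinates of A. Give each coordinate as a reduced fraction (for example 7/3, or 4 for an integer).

1. A_x = 3  [[A, B, C are collinear ⇒ -3x+4y-31=0] ∩ [|A−(7, 13)|²=25]]
2. A_y = 10  [[A, B, C are collinear ⇒ -3x+4y-31=0] ∩ [|A−(7, 13)|²=25]]
   so A = (3, 10)

A = (3, 10)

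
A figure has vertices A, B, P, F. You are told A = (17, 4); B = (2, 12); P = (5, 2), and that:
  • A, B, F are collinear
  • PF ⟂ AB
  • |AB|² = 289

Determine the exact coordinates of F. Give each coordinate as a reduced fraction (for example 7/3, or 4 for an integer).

1. F_x = 2453/289  [[A, B, F are collinear ⇒ -8x-15y+196=0] ∩ [PF ⟂ AB ⇒ -15x+8y+59=0]]
2. F_y = 2468/289  [[A, B, F are collinear ⇒ -8x-15y+196=0] ∩ [PF ⟂ AB ⇒ -15x+8y+59=0]]
   so F = (2453/289, 2468/289)

F = (2453/289, 2468/289)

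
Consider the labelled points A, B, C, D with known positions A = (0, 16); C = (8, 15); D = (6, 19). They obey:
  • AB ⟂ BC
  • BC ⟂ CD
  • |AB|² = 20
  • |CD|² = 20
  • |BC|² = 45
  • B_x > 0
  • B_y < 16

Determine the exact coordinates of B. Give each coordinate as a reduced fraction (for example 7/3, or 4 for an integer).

B = (2, 12)

1. B_x = 2  [[BC ⟂ CD ⇒ 2x-4y+44=0] ∩ [|B−(0, 16)|²=20]]
2. B_y = 12  [[BC ⟂ CD ⇒ 2x-4y+44=0] ∩ [|B−(0, 16)|²=20]]
   so B = (2, 12)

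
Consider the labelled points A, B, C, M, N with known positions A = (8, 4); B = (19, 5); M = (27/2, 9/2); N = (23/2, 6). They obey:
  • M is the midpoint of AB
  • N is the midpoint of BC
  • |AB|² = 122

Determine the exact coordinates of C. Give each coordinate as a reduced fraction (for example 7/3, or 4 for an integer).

1. C_x = 4  [C = 2·N−B = 2·(23/2, 6)−(19, 5)]
2. C_y = 7  [C = 2·N−B = 2·(23/2, 6)−(19, 5)]
   so C = (4, 7)

C = (4, 7)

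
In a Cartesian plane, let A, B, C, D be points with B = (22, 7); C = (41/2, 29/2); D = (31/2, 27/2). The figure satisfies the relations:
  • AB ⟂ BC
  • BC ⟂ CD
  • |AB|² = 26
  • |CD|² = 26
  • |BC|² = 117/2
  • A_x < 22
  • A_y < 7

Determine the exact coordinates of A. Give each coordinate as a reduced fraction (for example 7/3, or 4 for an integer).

1. A_x = 17  [[AB ⟂ BC ⇒ 3/2x-15/2y+39/2=0] ∩ [|A−(22, 7)|²=26]]
2. A_y = 6  [[AB ⟂ BC ⇒ 3/2x-15/2y+39/2=0] ∩ [|A−(22, 7)|²=26]]
   so A = (17, 6)

A = (17, 6)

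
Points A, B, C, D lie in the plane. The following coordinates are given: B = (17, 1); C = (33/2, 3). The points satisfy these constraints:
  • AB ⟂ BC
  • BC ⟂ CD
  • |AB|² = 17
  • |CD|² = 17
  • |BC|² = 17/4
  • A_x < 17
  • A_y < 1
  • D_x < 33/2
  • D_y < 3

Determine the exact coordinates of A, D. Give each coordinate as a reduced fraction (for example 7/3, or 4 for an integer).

A = (13, 0)
D = (25/2, 2)

1. A_x = 13  [[AB ⟂ BC ⇒ 1/2x-2y-13/2=0] ∩ [|A−(17, 1)|²=17]]
2. A_y = 0  [[AB ⟂ BC ⇒ 1/2x-2y-13/2=0] ∩ [|A−(17, 1)|²=17]]
   so A = (13, 0)
3. D_x = 25/2  [[BC ⟂ CD ⇒ -1/2x+2y+9/4=0] ∩ [|D−(33/2, 3)|²=17]]
4. D_y = 2  [[BC ⟂ CD ⇒ -1/2x+2y+9/4=0] ∩ [|D−(33/2, 3)|²=17]]
   so D = (25/2, 2)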